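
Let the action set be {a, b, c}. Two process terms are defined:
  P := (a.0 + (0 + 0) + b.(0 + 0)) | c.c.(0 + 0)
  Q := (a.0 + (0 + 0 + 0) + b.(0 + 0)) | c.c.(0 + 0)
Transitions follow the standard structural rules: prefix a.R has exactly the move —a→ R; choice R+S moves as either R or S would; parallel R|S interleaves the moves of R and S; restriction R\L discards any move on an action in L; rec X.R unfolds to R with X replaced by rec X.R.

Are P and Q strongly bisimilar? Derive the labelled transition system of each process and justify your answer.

YES

P's transition system — 9 states:
  s0 = (a.0 + (0 + 0) + b.(0 + 0)) | c.c.(0 + 0) | ··a··> s1, ··b··> s2, ··c··> s3
  s1 = 0 | c.c.(0 + 0) | ··c··> s4
  s2 = (0 + 0) | c.c.(0 + 0) | ··c··> s5
  s3 = (a.0 + (0 + 0) + b.(0 + 0)) | c.(0 + 0) | ··a··> s4, ··b··> s5, ··c··> s6
  s4 = 0 | c.(0 + 0) | ··c··> s7
  s5 = (0 + 0) | c.(0 + 0) | ··c··> s8
  s6 = (a.0 + (0 + 0) + b.(0 + 0)) | (0 + 0) | ··a··> s7, ··b··> s8
  s7 = 0 | (0 + 0) | stopped
  s8 = (0 + 0) | (0 + 0) | stopped
Q's transition system — 9 states:
  t0 = (a.0 + (0 + 0 + 0) + b.(0 + 0)) | c.c.(0 + 0) | ··a··> t1, ··b··> t2, ··c··> t3
  t1 = 0 | c.c.(0 + 0) | ··c··> t4
  t2 = (0 + 0) | c.c.(0 + 0) | ··c··> t5
  t3 = (a.0 + (0 + 0 + 0) + b.(0 + 0)) | c.(0 + 0) | ··a··> t4, ··b··> t5, ··c··> t6
  t4 = 0 | c.(0 + 0) | ··c··> t7
  t5 = (0 + 0) | c.(0 + 0) | ··c··> t8
  t6 = (a.0 + (0 + 0 + 0) + b.(0 + 0)) | (0 + 0) | ··a··> t7, ··b··> t8
  t7 = 0 | (0 + 0) | stopped
  t8 = (0 + 0) | (0 + 0) | stopped
Coarsest stable partition (strong bisimilarity classes):
  B0 = {s0, t0}
  B1 = {s1, s2, t1, t2}
  B2 = {s4, s5, t4, t5}
  B3 = {s7, s8, t7, t8}
  B4 = {s3, t3}
  B5 = {s6, t6}
s0 ∈ B0, t0 ∈ B0 → same block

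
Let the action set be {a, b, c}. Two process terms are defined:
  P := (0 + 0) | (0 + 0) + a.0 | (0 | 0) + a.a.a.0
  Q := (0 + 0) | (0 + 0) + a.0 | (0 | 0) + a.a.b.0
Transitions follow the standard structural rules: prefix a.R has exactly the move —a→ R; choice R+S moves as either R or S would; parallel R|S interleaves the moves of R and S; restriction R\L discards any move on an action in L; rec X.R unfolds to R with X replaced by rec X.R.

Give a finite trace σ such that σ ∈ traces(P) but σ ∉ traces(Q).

aaa

P's transition system — 5 states:
  m0 = (0 + 0) | (0 + 0) + a.0 | (0 | 0) + a.a.a.0 has moves --a--▸ m1, --a--▸ m2
  m1 = 0 | (0 | 0) has moves stopped
  m2 = a.a.0 has moves --a--▸ m3
  m3 = a.0 has moves --a--▸ m4
  m4 = 0 has moves stopped
Q's transition system — 5 states:
  n0 = (0 + 0) | (0 + 0) + a.0 | (0 | 0) + a.a.b.0 has moves --a--▸ n1, --a--▸ n2
  n1 = 0 | (0 | 0) has moves stopped
  n2 = a.b.0 has moves --a--▸ n3
  n3 = b.0 has moves --b--▸ n4
  n4 = 0 has moves stopped
Run σ = ⟨aaa⟩ on P: start {m0}
  step 1 (a): {m1, m2}
  step 2 (a): {m3}
  step 3 (a): {m4}
  ✓ P
Run σ = ⟨aaa⟩ on Q: start {n0}
  step 1 (a): {n1, n2}
  step 2 (a): {n3}
  step 3 (a): ∅  — Q cannot continue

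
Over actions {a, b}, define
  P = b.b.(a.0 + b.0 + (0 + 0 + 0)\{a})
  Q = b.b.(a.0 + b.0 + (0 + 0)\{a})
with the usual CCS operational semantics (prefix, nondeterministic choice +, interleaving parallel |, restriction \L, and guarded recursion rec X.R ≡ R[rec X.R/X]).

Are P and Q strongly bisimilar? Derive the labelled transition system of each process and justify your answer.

P ~ Q

Reachable graph of P (4 states):
  p0 = b.b.(a.0 + b.0 + (0 + 0 + 0)\{a}) ⊢ =b=> p1
  p1 = b.(a.0 + b.0 + (0 + 0 + 0)\{a}) ⊢ =b=> p2
  p2 = a.0 + b.0 + (0 + 0 + 0)\{a} ⊢ =a=> p3, =b=> p3
  p3 = 0 ⊢ ∅
Reachable graph of Q (4 states):
  q0 = b.b.(a.0 + b.0 + (0 + 0)\{a}) ⊢ =b=> q1
  q1 = b.(a.0 + b.0 + (0 + 0)\{a}) ⊢ =b=> q2
  q2 = a.0 + b.0 + (0 + 0)\{a} ⊢ =a=> q3, =b=> q3
  q3 = 0 ⊢ ∅
Bisimilarity quotient blocks:
  B0 = {p0, q0}
  B1 = {p1, q1}
  B2 = {p2, q2}
  B3 = {p3, q3}
p0 ∈ B0, q0 ∈ B0 → same block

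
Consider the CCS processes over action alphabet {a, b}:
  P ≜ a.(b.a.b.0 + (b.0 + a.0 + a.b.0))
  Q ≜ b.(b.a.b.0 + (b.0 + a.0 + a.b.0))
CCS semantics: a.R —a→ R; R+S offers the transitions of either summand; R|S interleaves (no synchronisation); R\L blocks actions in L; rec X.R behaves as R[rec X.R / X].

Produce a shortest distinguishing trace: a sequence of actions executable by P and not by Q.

a

Reachable graph of P (5 states):
  p0 = a.(b.a.b.0 + (b.0 + a.0 + a.b.0)) ⊢ -a-> p1
  p1 = b.a.b.0 + (b.0 + a.0 + a.b.0) ⊢ -a-> p2, -a-> p3, -b-> p2, -b-> p4
  p2 = 0 ⊢ (no moves)
  p3 = b.0 ⊢ -b-> p2
  p4 = a.b.0 ⊢ -a-> p3
Reachable graph of Q (5 states):
  q0 = b.(b.a.b.0 + (b.0 + a.0 + a.b.0)) ⊢ -b-> q1
  q1 = b.a.b.0 + (b.0 + a.0 + a.b.0) ⊢ -a-> q2, -a-> q3, -b-> q2, -b-> q4
  q2 = 0 ⊢ (no moves)
  q3 = b.0 ⊢ -b-> q2
  q4 = a.b.0 ⊢ -a-> q3
Run σ = ⟨a⟩ on P: start {p0}
  step 1 (a): {p1}
  P completes σ.
Run σ = ⟨a⟩ on Q: start {q0}
  step 1 (a): ∅ (Q stuck)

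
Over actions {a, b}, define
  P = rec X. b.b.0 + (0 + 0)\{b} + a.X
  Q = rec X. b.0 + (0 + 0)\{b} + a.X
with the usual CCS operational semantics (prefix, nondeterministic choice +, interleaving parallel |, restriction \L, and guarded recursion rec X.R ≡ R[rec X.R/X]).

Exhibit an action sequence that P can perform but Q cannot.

P's transition system — 3 states:
  u0 = rec X. b.b.0 + (0 + 0)\{b} + a.X | ··a··> u0, ··b··> u1
  u1 = b.0 | ··b··> u2
  u2 = 0 | ∅
Q's transition system — 2 states:
  v0 = rec X. b.0 + (0 + 0)\{b} + a.X | ··a··> v0, ··b··> v1
  v1 = 0 | ∅
Trace ⟨bb⟩ through P, begin at {u0}:
  step 1 (b): {u1}
  step 2 (b): {u2}
  P completes σ.
Trace ⟨bb⟩ through Q, begin at {v0}:
  step 1 (b): {v1}
  step 2 (b): ∅  — Q cannot continue

bb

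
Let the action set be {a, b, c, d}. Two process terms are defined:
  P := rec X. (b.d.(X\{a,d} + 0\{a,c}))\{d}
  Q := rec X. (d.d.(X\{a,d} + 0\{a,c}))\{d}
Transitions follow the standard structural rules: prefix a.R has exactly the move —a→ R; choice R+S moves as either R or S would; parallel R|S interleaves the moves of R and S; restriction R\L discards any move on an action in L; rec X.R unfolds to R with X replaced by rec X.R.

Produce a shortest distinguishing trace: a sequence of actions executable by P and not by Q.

b

LTS(P): 2 reachable states
  p0 = rec X. (b.d.(X\{a,d} + 0\{a,c}))\{d} has moves --b--▸ p1
  p1 = (d.((rec X. (b.d.(X\{a,d} + 0\{a,c}))\{d})\{a,d} + 0\{a,c}))\{d} has moves ·
LTS(Q): 1 reachable states
  q0 = rec X. (d.d.(X\{a,d} + 0\{a,c}))\{d} has moves ·
Executing b from P (initial set {p0}):
  [1] b ⇒ {p1}
  — P admits the full trace.
Executing b from Q (initial set {q0}):
  [1] b ⇒ no successor for Q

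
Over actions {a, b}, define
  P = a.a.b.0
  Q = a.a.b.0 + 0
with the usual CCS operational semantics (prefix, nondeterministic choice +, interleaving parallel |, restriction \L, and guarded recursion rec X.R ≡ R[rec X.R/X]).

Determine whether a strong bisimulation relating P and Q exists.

Reachable graph of P (4 states):
  m0 = a.a.b.0 | --a--▸ m1
  m1 = a.b.0 | --a--▸ m2
  m2 = b.0 | --b--▸ m3
  m3 = 0 | deadlocked
Reachable graph of Q (4 states):
  n0 = a.a.b.0 + 0 | --a--▸ n1
  n1 = a.b.0 | --a--▸ n2
  n2 = b.0 | --b--▸ n3
  n3 = 0 | deadlocked
Bisimilarity quotient blocks:
  B0 = {m0, n0}
  B1 = {m1, n1}
  B2 = {m2, n2}
  B3 = {m3, n3}
m0 ∈ B0, n0 ∈ B0 → same block

bisimilar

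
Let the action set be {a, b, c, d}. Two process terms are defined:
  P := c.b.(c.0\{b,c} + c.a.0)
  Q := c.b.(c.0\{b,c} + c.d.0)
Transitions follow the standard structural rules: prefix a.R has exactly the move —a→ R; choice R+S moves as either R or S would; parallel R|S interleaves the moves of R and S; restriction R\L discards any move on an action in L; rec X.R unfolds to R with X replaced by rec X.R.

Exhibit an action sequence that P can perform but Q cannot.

LTS(P): 6 reachable states
  m0 = c.b.(c.0\{b,c} + c.a.0) → —c→ m1
  m1 = b.(c.0\{b,c} + c.a.0) → —b→ m2
  m2 = c.0\{b,c} + c.a.0 → —c→ m3, —c→ m4
  m3 = 0\{b,c} → deadlocked
  m4 = a.0 → —a→ m5
  m5 = 0 → deadlocked
LTS(Q): 6 reachable states
  n0 = c.b.(c.0\{b,c} + c.d.0) → —c→ n1
  n1 = b.(c.0\{b,c} + c.d.0) → —b→ n2
  n2 = c.0\{b,c} + c.d.0 → —c→ n3, —c→ n4
  n3 = 0\{b,c} → deadlocked
  n4 = d.0 → —d→ n5
  n5 = 0 → deadlocked
Run σ = ⟨cbca⟩ on P: start {m0}
  step 1 (c): {m1}
  step 2 (b): {m2}
  step 3 (c): {m3, m4}
  step 4 (a): {m5}
  — P admits the full trace.
Run σ = ⟨cbca⟩ on Q: start {n0}
  step 1 (c): {n1}
  step 2 (b): {n2}
  step 3 (c): {n3, n4}
  step 4 (a): no successor for Q

cbca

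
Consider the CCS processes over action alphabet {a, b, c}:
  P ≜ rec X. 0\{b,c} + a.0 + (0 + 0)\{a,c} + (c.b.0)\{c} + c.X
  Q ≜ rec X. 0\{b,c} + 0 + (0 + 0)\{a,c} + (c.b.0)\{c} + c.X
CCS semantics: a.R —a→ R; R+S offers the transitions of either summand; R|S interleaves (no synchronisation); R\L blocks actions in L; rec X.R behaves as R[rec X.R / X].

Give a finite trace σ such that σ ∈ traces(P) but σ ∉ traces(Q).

P's transition system — 2 states:
  u0 = rec X. 0\{b,c} + a.0 + (0 + 0)\{a,c} + (c.b.0)\{c} + c.X → ··a··> u1, ··c··> u0
  u1 = 0 → deadlocked
Q's transition system — 1 states:
  v0 = rec X. 0\{b,c} + 0 + (0 + 0)\{a,c} + (c.b.0)\{c} + c.X → ··c··> v0
Executing a from P (initial set {u0}):
  [1] a ⇒ {u1}
  — P admits the full trace.
Executing a from Q (initial set {v0}):
  [1] a ⇒ ∅ (Q stuck)

a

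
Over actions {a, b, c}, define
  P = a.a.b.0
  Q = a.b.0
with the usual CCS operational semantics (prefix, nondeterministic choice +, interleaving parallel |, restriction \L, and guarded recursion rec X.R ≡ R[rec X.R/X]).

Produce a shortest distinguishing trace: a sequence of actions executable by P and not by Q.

aa

LTS(P): 4 reachable states
  u0 = a.a.b.0 ⊢ --a--▸ u1
  u1 = a.b.0 ⊢ --a--▸ u2
  u2 = b.0 ⊢ --b--▸ u3
  u3 = 0 ⊢ stopped
LTS(Q): 3 reachable states
  v0 = a.b.0 ⊢ --a--▸ v1
  v1 = b.0 ⊢ --b--▸ v2
  v2 = 0 ⊢ stopped
Trace ⟨aa⟩ through P, begin at {u0}:
  after a @ step 1: {u1}
  after a @ step 2: {u2}
  P completes σ.
Trace ⟨aa⟩ through Q, begin at {v0}:
  after a @ step 1: {v1}
  after a @ step 2: no successor for Q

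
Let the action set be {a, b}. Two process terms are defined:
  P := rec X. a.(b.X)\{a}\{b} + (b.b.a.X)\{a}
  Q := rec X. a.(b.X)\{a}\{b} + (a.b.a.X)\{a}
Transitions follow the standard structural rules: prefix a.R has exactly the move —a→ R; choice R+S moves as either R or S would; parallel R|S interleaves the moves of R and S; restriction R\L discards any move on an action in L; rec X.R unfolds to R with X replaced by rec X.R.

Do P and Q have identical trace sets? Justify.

LTS(P): 4 reachable states
  s0 = rec X. a.(b.X)\{a}\{b} + (b.b.a.X)\{a} → -a-> s1, -b-> s2
  s1 = (b.(rec X. a.(b.X)\{a}\{b} + (b.b.a.X)\{a}))\{a}\{b} → deadlocked
  s2 = (b.a.(rec X. a.(b.X)\{a}\{b} + (b.b.a.X)\{a}))\{a} → -b-> s3
  s3 = (a.(rec X. a.(b.X)\{a}\{b} + (b.b.a.X)\{a}))\{a} → deadlocked
LTS(Q): 2 reachable states
  t0 = rec X. a.(b.X)\{a}\{b} + (a.b.a.X)\{a} → -a-> t1
  t1 = (b.(rec X. a.(b.X)\{a}\{b} + (a.b.a.X)\{a}))\{a}\{b} → deadlocked
Run σ = ⟨b⟩ on P: start {s0}
  [1] b ⇒ {s2}
  P completes σ.
Run σ = ⟨b⟩ on Q: start {t0}
  [1] b ⇒ ∅  — Q cannot continue

trace-distinct — witness ⟨b⟩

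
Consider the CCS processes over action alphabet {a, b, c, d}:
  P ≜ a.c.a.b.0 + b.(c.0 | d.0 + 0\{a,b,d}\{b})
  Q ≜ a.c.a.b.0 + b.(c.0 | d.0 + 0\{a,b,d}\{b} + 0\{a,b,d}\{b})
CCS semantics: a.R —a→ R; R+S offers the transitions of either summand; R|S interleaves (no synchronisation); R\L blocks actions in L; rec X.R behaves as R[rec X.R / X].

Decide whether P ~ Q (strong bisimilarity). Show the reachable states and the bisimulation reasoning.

YES

Reachable graph of P (9 states):
  p0 = a.c.a.b.0 + b.(c.0 | d.0 + 0\{a,b,d}\{b}) has moves --a--▸ p1, --b--▸ p2
  p1 = c.a.b.0 has moves --c--▸ p3
  p2 = c.0 | d.0 + 0\{a,b,d}\{b} has moves --c--▸ p4, --d--▸ p5
  p3 = a.b.0 has moves --a--▸ p6
  p4 = 0 | d.0 has moves --d--▸ p7
  p5 = c.0 | 0 has moves --c--▸ p7
  p6 = b.0 has moves --b--▸ p8
  p7 = 0 | 0 has moves deadlocked
  p8 = 0 has moves deadlocked
Reachable graph of Q (9 states):
  q0 = a.c.a.b.0 + b.(c.0 | d.0 + 0\{a,b,d}\{b} + 0\{a,b,d}\{b}) has moves --a--▸ q1, --b--▸ q2
  q1 = c.a.b.0 has moves --c--▸ q3
  q2 = c.0 | d.0 + 0\{a,b,d}\{b} + 0\{a,b,d}\{b} has moves --c--▸ q4, --d--▸ q5
  q3 = a.b.0 has moves --a--▸ q6
  q4 = 0 | d.0 has moves --d--▸ q7
  q5 = c.0 | 0 has moves --c--▸ q7
  q6 = b.0 has moves --b--▸ q8
  q7 = 0 | 0 has moves deadlocked
  q8 = 0 has moves deadlocked
Bisimilarity quotient blocks:
  B0 = {p0, q0}
  B1 = {p1, q1}
  B2 = {p3, q3}
  B3 = {p6, q6}
  B4 = {p7, p8, q7, q8}
  B5 = {p2, q2}
  B6 = {p5, q5}
  B7 = {p4, q4}
p0 ∈ B0, q0 ∈ B0 → same block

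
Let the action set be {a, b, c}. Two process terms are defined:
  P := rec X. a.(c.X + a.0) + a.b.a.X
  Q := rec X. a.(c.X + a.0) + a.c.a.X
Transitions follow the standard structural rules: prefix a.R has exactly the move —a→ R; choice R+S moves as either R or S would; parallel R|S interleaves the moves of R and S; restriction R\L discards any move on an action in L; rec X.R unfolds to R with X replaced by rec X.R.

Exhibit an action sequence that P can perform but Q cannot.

ab

LTS(P): 5 reachable states
  u0 = rec X. a.(c.X + a.0) + a.b.a.X | ··a··> u1, ··a··> u2
  u1 = b.a.(rec X. a.(c.X + a.0) + a.b.a.X) | ··b··> u3
  u2 = c.(rec X. a.(c.X + a.0) + a.b.a.X) + a.0 | ··a··> u4, ··c··> u0
  u3 = a.(rec X. a.(c.X + a.0) + a.b.a.X) | ··a··> u0
  u4 = 0 | deadlocked
LTS(Q): 5 reachable states
  v0 = rec X. a.(c.X + a.0) + a.c.a.X | ··a··> v1, ··a··> v2
  v1 = c.(rec X. a.(c.X + a.0) + a.c.a.X) + a.0 | ··a··> v3, ··c··> v0
  v2 = c.a.(rec X. a.(c.X + a.0) + a.c.a.X) | ··c··> v4
  v3 = 0 | deadlocked
  v4 = a.(rec X. a.(c.X + a.0) + a.c.a.X) | ··a··> v0
Trace ⟨ab⟩ through P, begin at {u0}:
  [1] a ⇒ {u1, u2}
  [2] b ⇒ {u3}
  ✓ P
Trace ⟨ab⟩ through Q, begin at {v0}:
  [1] a ⇒ {v1, v2}
  [2] b ⇒ ∅  — Q cannot continue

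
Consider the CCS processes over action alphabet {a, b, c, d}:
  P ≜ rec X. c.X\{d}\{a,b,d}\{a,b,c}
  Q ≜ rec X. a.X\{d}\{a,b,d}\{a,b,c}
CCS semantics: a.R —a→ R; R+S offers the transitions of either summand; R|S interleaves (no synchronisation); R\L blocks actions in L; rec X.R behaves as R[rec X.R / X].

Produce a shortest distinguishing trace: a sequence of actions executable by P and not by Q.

LTS(P): 2 reachable states
  u0 = rec X. c.X\{d}\{a,b,d}\{a,b,c} has moves -c-> u1
  u1 = (rec X. c.X\{d}\{a,b,d}\{a,b,c})\{d}\{a,b,d}\{a,b,c} has moves (no moves)
LTS(Q): 2 reachable states
  v0 = rec X. a.X\{d}\{a,b,d}\{a,b,c} has moves -a-> v1
  v1 = (rec X. a.X\{d}\{a,b,d}\{a,b,c})\{d}\{a,b,d}\{a,b,c} has moves (no moves)
Run σ = ⟨c⟩ on P: start {u0}
  step 1 (c): {u1}
  ✓ P
Run σ = ⟨c⟩ on Q: start {v0}
  step 1 (c): ∅  — Q cannot continue

c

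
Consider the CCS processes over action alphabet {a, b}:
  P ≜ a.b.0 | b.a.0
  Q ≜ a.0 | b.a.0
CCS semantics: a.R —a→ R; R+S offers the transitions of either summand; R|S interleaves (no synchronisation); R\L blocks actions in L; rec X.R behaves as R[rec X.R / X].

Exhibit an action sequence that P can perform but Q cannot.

LTS(P): 9 reachable states
  m0 = a.b.0 | b.a.0 ⊢ —a→ m1, —b→ m2
  m1 = b.0 | b.a.0 ⊢ —b→ m3, —b→ m4
  m2 = a.b.0 | a.0 ⊢ —a→ m4, —a→ m5
  m3 = 0 | b.a.0 ⊢ —b→ m6
  m4 = b.0 | a.0 ⊢ —a→ m7, —b→ m6
  m5 = a.b.0 | 0 ⊢ —a→ m7
  m6 = 0 | a.0 ⊢ —a→ m8
  m7 = b.0 | 0 ⊢ —b→ m8
  m8 = 0 | 0 ⊢ deadlocked
LTS(Q): 6 reachable states
  n0 = a.0 | b.a.0 ⊢ —a→ n1, —b→ n2
  n1 = 0 | b.a.0 ⊢ —b→ n3
  n2 = a.0 | a.0 ⊢ —a→ n3, —a→ n4
  n3 = 0 | a.0 ⊢ —a→ n5
  n4 = a.0 | 0 ⊢ —a→ n5
  n5 = 0 | 0 ⊢ deadlocked
Run σ = ⟨abb⟩ on P: start {m0}
  [1] a ⇒ {m1}
  [2] b ⇒ {m3, m4}
  [3] b ⇒ {m6}
  P completes σ.
Run σ = ⟨abb⟩ on Q: start {n0}
  [1] a ⇒ {n1}
  [2] b ⇒ {n3}
  [3] b ⇒ ∅  — Q cannot continue

abb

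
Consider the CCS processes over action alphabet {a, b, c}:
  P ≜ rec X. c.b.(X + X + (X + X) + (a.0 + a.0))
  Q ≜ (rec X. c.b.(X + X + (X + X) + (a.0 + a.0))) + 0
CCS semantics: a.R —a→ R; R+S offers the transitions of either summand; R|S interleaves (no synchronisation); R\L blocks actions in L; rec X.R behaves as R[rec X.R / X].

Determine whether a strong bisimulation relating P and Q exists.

bisimilar

Reachable graph of P (4 states):
  u0 = rec X. c.b.(X + X + (X + X) + (a.0 + a.0)) :: —c→ u1
  u1 = b.((rec X. c.b.(X + X + (X + X) + (a.0 + a.0))) + (rec X. c.b.(X + X + (X + X) + (a.0 + a.0))) + ((rec X. c.b.(X + X + (X + X) + (a.0 + a.0))) + (rec X. c.b.(X + X + (X + X) + (a.0 + a.0)))) + (a.0 + a.0)) :: —b→ u2
  u2 = (rec X. c.b.(X + X + (X + X) + (a.0 + a.0))) + (rec X. c.b.(X + X + (X + X) + (a.0 + a.0))) + ((rec X. c.b.(X + X + (X + X) + (a.0 + a.0))) + (rec X. c.b.(X + X + (X + X) + (a.0 + a.0)))) + (a.0 + a.0) :: —a→ u3, —c→ u1
  u3 = 0 :: (no moves)
Reachable graph of Q (4 states):
  v0 = (rec X. c.b.(X + X + (X + X) + (a.0 + a.0))) + 0 :: —c→ v1
  v1 = b.((rec X. c.b.(X + X + (X + X) + (a.0 + a.0))) + (rec X. c.b.(X + X + (X + X) + (a.0 + a.0))) + ((rec X. c.b.(X + X + (X + X) + (a.0 + a.0))) + (rec X. c.b.(X + X + (X + X) + (a.0 + a.0)))) + (a.0 + a.0)) :: —b→ v2
  v2 = (rec X. c.b.(X + X + (X + X) + (a.0 + a.0))) + (rec X. c.b.(X + X + (X + X) + (a.0 + a.0))) + ((rec X. c.b.(X + X + (X + X) + (a.0 + a.0))) + (rec X. c.b.(X + X + (X + X) + (a.0 + a.0)))) + (a.0 + a.0) :: —a→ v3, —c→ v1
  v3 = 0 :: (no moves)
Partition-refinement fixed point:
  B0 = {u0, v0}
  B1 = {u1, v1}
  B2 = {u2, v2}
  B3 = {u3, v3}
u0 ∈ B0, v0 ∈ B0 → same block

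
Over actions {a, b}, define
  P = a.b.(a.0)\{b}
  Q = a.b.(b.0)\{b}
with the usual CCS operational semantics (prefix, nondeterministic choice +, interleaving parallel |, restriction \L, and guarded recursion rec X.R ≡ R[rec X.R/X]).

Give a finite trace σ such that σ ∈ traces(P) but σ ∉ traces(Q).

aba

P's transition system — 4 states:
  p0 = a.b.(a.0)\{b} | ··a··> p1
  p1 = b.(a.0)\{b} | ··b··> p2
  p2 = (a.0)\{b} | ··a··> p3
  p3 = 0\{b} | ∅
Q's transition system — 3 states:
  q0 = a.b.(b.0)\{b} | ··a··> q1
  q1 = b.(b.0)\{b} | ··b··> q2
  q2 = (b.0)\{b} | ∅
Executing aba from P (initial set {p0}):
  step 1 (a): {p1}
  step 2 (b): {p2}
  step 3 (a): {p3}
  ✓ P
Executing aba from Q (initial set {q0}):
  step 1 (a): {q1}
  step 2 (b): {q2}
  step 3 (a): ∅  — Q cannot continue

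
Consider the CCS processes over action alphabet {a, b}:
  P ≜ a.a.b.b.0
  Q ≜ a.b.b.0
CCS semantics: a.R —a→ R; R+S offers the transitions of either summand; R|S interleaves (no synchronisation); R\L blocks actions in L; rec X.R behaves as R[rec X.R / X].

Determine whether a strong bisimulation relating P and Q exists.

LTS(P): 5 reachable states
  u0 = a.a.b.b.0 has moves ··a··> u1
  u1 = a.b.b.0 has moves ··a··> u2
  u2 = b.b.0 has moves ··b··> u3
  u3 = b.0 has moves ··b··> u4
  u4 = 0 has moves ∅
LTS(Q): 4 reachable states
  v0 = a.b.b.0 has moves ··a··> v1
  v1 = b.b.0 has moves ··b··> v2
  v2 = b.0 has moves ··b··> v3
  v3 = 0 has moves ∅
Coarsest stable partition (strong bisimilarity classes):
  B0 = {u0}
  B1 = {u1, v0}
  B2 = {u2, v1}
  B3 = {u3, v2}
  B4 = {u4, v3}
u0 ∈ B0, v0 ∈ B1 → different blocks

NO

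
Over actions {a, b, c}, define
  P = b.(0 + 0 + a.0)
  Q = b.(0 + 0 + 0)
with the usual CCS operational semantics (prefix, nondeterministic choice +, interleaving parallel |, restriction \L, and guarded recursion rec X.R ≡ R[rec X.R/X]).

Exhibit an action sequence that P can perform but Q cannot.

ba

Reachable graph of P (3 states):
  u0 = b.(0 + 0 + a.0) has moves ··b··> u1
  u1 = 0 + 0 + a.0 has moves ··a··> u2
  u2 = 0 has moves ·
Reachable graph of Q (2 states):
  v0 = b.(0 + 0 + 0) has moves ··b··> v1
  v1 = 0 + 0 + 0 has moves ·
Run σ = ⟨ba⟩ on P: start {u0}
  step 1 (b): {u1}
  step 2 (a): {u2}
  — P admits the full trace.
Run σ = ⟨ba⟩ on Q: start {v0}
  step 1 (b): {v1}
  step 2 (a): ∅ (Q stuck)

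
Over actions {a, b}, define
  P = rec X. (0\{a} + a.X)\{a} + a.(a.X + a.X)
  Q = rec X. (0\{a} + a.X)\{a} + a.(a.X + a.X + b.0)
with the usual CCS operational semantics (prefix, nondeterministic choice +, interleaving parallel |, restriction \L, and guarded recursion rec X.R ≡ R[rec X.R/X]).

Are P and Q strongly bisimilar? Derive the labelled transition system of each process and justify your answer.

P ≁ Q

P's transition system — 2 states:
  u0 = rec X. (0\{a} + a.X)\{a} + a.(a.X + a.X) → --a--▸ u1
  u1 = a.(rec X. (0\{a} + a.X)\{a} + a.(a.X + a.X)) + a.(rec X. (0\{a} + a.X)\{a} + a.(a.X + a.X)) → --a--▸ u0
Q's transition system — 3 states:
  v0 = rec X. (0\{a} + a.X)\{a} + a.(a.X + a.X + b.0) → --a--▸ v1
  v1 = a.(rec X. (0\{a} + a.X)\{a} + a.(a.X + a.X + b.0)) + a.(rec X. (0\{a} + a.X)\{a} + a.(a.X + a.X + b.0)) + b.0 → --a--▸ v0, --b--▸ v2
  v2 = 0 → ∅
Partition-refinement fixed point:
  B0 = {u0, u1}
  B1 = {v0}
  B2 = {v1}
  B3 = {v2}
u0 ∈ B0, v0 ∈ B1 → different blocks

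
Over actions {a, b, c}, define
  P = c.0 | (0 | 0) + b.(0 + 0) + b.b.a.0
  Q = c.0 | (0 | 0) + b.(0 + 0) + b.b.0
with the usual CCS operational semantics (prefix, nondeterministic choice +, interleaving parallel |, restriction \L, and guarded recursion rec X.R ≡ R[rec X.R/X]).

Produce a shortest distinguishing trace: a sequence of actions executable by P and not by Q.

bba

LTS(P): 6 reachable states
  m0 = c.0 | (0 | 0) + b.(0 + 0) + b.b.a.0 ⊢ -b-> m1, -b-> m2, -c-> m3
  m1 = 0 + 0 ⊢ ·
  m2 = b.a.0 ⊢ -b-> m4
  m3 = 0 | (0 | 0) ⊢ ·
  m4 = a.0 ⊢ -a-> m5
  m5 = 0 ⊢ ·
LTS(Q): 5 reachable states
  n0 = c.0 | (0 | 0) + b.(0 + 0) + b.b.0 ⊢ -b-> n1, -b-> n2, -c-> n3
  n1 = 0 + 0 ⊢ ·
  n2 = b.0 ⊢ -b-> n4
  n3 = 0 | (0 | 0) ⊢ ·
  n4 = 0 ⊢ ·
Executing bba from P (initial set {m0}):
  [1] b ⇒ {m1, m2}
  [2] b ⇒ {m4}
  [3] a ⇒ {m5}
  P completes σ.
Executing bba from Q (initial set {n0}):
  [1] b ⇒ {n1, n2}
  [2] b ⇒ {n4}
  [3] a ⇒ no successor for Q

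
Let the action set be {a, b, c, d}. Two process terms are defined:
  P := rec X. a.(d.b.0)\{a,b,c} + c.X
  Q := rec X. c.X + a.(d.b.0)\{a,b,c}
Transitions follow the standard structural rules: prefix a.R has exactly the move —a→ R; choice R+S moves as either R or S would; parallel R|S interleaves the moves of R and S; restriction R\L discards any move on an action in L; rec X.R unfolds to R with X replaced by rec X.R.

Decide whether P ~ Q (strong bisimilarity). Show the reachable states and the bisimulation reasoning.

P ~ Q

Reachable graph of P (3 states):
  s0 = rec X. a.(d.b.0)\{a,b,c} + c.X ⊢ --a--▸ s1, --c--▸ s0
  s1 = (d.b.0)\{a,b,c} ⊢ --d--▸ s2
  s2 = (b.0)\{a,b,c} ⊢ ·
Reachable graph of Q (3 states):
  t0 = rec X. c.X + a.(d.b.0)\{a,b,c} ⊢ --a--▸ t1, --c--▸ t0
  t1 = (d.b.0)\{a,b,c} ⊢ --d--▸ t2
  t2 = (b.0)\{a,b,c} ⊢ ·
Partition-refinement fixed point:
  B0 = {s0, t0}
  B1 = {s1, t1}
  B2 = {s2, t2}
s0 ∈ B0, t0 ∈ B0 → same block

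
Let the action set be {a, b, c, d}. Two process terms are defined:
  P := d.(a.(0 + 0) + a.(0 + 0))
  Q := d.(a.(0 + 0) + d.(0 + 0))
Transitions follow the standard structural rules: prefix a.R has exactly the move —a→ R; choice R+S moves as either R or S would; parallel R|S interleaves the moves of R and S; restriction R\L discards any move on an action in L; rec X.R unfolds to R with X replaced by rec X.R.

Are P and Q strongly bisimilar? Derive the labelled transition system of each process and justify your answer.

P's transition system — 3 states:
  s0 = d.(a.(0 + 0) + a.(0 + 0)) :: -d-> s1
  s1 = a.(0 + 0) + a.(0 + 0) :: -a-> s2
  s2 = 0 + 0 :: ·
Q's transition system — 3 states:
  t0 = d.(a.(0 + 0) + d.(0 + 0)) :: -d-> t1
  t1 = a.(0 + 0) + d.(0 + 0) :: -a-> t2, -d-> t2
  t2 = 0 + 0 :: ·
Coarsest stable partition (strong bisimilarity classes):
  B0 = {s0}
  B1 = {s1}
  B2 = {s2, t2}
  B3 = {t0}
  B4 = {t1}
s0 ∈ B0, t0 ∈ B3 → different blocks

not bisimilar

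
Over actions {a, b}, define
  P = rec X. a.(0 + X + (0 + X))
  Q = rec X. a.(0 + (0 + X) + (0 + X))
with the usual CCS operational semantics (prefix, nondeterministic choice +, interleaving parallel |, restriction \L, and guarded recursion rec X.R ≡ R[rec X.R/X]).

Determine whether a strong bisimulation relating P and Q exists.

P's transition system — 2 states:
  u0 = rec X. a.(0 + X + (0 + X)) | --a--▸ u1
  u1 = 0 + (rec X. a.(0 + X + (0 + X))) + (0 + (rec X. a.(0 + X + (0 + X)))) | --a--▸ u1
Q's transition system — 2 states:
  v0 = rec X. a.(0 + (0 + X) + (0 + X)) | --a--▸ v1
  v1 = 0 + (0 + (rec X. a.(0 + (0 + X) + (0 + X)))) + (0 + (rec X. a.(0 + (0 + X) + (0 + X)))) | --a--▸ v1
Coarsest stable partition (strong bisimilarity classes):
  B0 = {u0, u1, v0, v1}
u0 ∈ B0, v0 ∈ B0 → same block

YES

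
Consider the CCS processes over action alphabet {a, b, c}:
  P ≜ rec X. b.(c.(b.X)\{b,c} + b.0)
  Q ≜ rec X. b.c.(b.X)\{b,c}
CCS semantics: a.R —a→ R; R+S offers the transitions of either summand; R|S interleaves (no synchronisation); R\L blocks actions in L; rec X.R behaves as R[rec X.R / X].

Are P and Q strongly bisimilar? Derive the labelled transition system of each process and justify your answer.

P ≁ Q

Reachable graph of P (4 states):
  s0 = rec X. b.(c.(b.X)\{b,c} + b.0) :: ··b··> s1
  s1 = c.(b.(rec X. b.(c.(b.X)\{b,c} + b.0)))\{b,c} + b.0 :: ··b··> s2, ··c··> s3
  s2 = 0 :: ∅
  s3 = (b.(rec X. b.(c.(b.X)\{b,c} + b.0)))\{b,c} :: ∅
Reachable graph of Q (3 states):
  t0 = rec X. b.c.(b.X)\{b,c} :: ··b··> t1
  t1 = c.(b.(rec X. b.c.(b.X)\{b,c}))\{b,c} :: ··c··> t2
  t2 = (b.(rec X. b.c.(b.X)\{b,c}))\{b,c} :: ∅
Coarsest stable partition (strong bisimilarity classes):
  B0 = {s0}
  B1 = {s1}
  B2 = {s2, s3, t2}
  B3 = {t0}
  B4 = {t1}
s0 ∈ B0, t0 ∈ B3 → different blocks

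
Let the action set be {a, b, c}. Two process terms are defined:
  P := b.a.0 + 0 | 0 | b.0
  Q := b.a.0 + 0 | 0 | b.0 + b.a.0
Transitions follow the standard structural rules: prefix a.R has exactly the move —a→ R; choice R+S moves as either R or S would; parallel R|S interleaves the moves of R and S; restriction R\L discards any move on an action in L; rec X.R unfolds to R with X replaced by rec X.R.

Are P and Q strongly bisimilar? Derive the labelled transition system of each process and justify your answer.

bisimilar

P's transition system — 4 states:
  p0 = b.a.0 + 0 | 0 | b.0 has moves —b→ p1, —b→ p2
  p1 = 0 | 0 | 0 has moves stopped
  p2 = a.0 has moves —a→ p3
  p3 = 0 has moves stopped
Q's transition system — 4 states:
  q0 = b.a.0 + 0 | 0 | b.0 + b.a.0 has moves —b→ q1, —b→ q2
  q1 = 0 | 0 | 0 has moves stopped
  q2 = a.0 has moves —a→ q3
  q3 = 0 has moves stopped
Bisimilarity quotient blocks:
  B0 = {p0, q0}
  B1 = {p2, q2}
  B2 = {p1, p3, q1, q3}
p0 ∈ B0, q0 ∈ B0 → same block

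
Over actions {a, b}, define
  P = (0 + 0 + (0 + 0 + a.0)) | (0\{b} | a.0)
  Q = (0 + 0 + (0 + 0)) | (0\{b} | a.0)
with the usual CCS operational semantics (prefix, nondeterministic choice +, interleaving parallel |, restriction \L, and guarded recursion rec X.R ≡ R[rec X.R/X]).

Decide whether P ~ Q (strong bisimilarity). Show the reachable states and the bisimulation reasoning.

LTS(P): 4 reachable states
  p0 = (0 + 0 + (0 + 0 + a.0)) | (0\{b} | a.0) | --a--▸ p1, --a--▸ p2
  p1 = (0 + 0 + (0 + 0 + a.0)) | (0\{b} | 0) | --a--▸ p3
  p2 = 0 | (0\{b} | a.0) | --a--▸ p3
  p3 = 0 | (0\{b} | 0) | (no moves)
LTS(Q): 2 reachable states
  q0 = (0 + 0 + (0 + 0)) | (0\{b} | a.0) | --a--▸ q1
  q1 = (0 + 0 + (0 + 0)) | (0\{b} | 0) | (no moves)
Partition-refinement fixed point:
  B0 = {p0}
  B1 = {p1, p2, q0}
  B2 = {p3, q1}
p0 ∈ B0, q0 ∈ B1 → different blocks

NO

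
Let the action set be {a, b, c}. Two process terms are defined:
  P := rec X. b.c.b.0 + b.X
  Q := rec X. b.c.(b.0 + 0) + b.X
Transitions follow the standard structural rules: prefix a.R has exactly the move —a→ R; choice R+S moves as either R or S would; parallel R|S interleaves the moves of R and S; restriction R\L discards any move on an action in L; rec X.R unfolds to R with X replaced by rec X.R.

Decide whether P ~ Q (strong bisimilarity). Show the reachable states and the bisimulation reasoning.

bisimilar

Reachable graph of P (4 states):
  u0 = rec X. b.c.b.0 + b.X | --b--▸ u0, --b--▸ u1
  u1 = c.b.0 | --c--▸ u2
  u2 = b.0 | --b--▸ u3
  u3 = 0 | deadlocked
Reachable graph of Q (4 states):
  v0 = rec X. b.c.(b.0 + 0) + b.X | --b--▸ v0, --b--▸ v1
  v1 = c.(b.0 + 0) | --c--▸ v2
  v2 = b.0 + 0 | --b--▸ v3
  v3 = 0 | deadlocked
Bisimilarity quotient blocks:
  B0 = {u0, v0}
  B1 = {u1, v1}
  B2 = {u2, v2}
  B3 = {u3, v3}
u0 ∈ B0, v0 ∈ B0 → same block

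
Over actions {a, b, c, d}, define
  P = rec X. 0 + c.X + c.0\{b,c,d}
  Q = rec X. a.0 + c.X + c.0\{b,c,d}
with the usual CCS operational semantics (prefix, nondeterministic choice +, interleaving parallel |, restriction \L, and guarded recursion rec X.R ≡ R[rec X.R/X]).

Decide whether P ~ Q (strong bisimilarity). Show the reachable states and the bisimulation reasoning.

LTS(P): 2 reachable states
  s0 = rec X. 0 + c.X + c.0\{b,c,d} → ··c··> s0, ··c··> s1
  s1 = 0\{b,c,d} → stopped
LTS(Q): 3 reachable states
  t0 = rec X. a.0 + c.X + c.0\{b,c,d} → ··a··> t1, ··c··> t0, ··c··> t2
  t1 = 0 → stopped
  t2 = 0\{b,c,d} → stopped
Coarsest stable partition (strong bisimilarity classes):
  B0 = {s0}
  B1 = {s1, t1, t2}
  B2 = {t0}
s0 ∈ B0, t0 ∈ B2 → different blocks

NO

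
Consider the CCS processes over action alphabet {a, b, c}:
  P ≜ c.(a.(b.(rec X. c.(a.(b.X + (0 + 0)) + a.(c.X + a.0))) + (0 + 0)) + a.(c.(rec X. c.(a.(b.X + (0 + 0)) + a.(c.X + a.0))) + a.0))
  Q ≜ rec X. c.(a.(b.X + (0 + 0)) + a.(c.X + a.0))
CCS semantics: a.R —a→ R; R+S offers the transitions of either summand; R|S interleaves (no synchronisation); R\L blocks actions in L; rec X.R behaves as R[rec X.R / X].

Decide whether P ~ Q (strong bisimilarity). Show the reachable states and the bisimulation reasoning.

Reachable graph of P (6 states):
  m0 = c.(a.(b.(rec X. c.(a.(b.X + (0 + 0)) + a.(c.X + a.0))) + (0 + 0)) + a.(c.(rec X. c.(a.(b.X + (0 + 0)) + a.(c.X + a.0))) + a.0)) → ··c··> m1
  m1 = a.(b.(rec X. c.(a.(b.X + (0 + 0)) + a.(c.X + a.0))) + (0 + 0)) + a.(c.(rec X. c.(a.(b.X + (0 + 0)) + a.(c.X + a.0))) + a.0) → ··a··> m2, ··a··> m3
  m2 = b.(rec X. c.(a.(b.X + (0 + 0)) + a.(c.X + a.0))) + (0 + 0) → ··b··> m4
  m3 = c.(rec X. c.(a.(b.X + (0 + 0)) + a.(c.X + a.0))) + a.0 → ··a··> m5, ··c··> m4
  m4 = rec X. c.(a.(b.X + (0 + 0)) + a.(c.X + a.0)) → ··c··> m1
  m5 = 0 → deadlocked
Reachable graph of Q (5 states):
  n0 = rec X. c.(a.(b.X + (0 + 0)) + a.(c.X + a.0)) → ··c··> n1
  n1 = a.(b.(rec X. c.(a.(b.X + (0 + 0)) + a.(c.X + a.0))) + (0 + 0)) + a.(c.(rec X. c.(a.(b.X + (0 + 0)) + a.(c.X + a.0))) + a.0) → ··a··> n2, ··a··> n3
  n2 = b.(rec X. c.(a.(b.X + (0 + 0)) + a.(c.X + a.0))) + (0 + 0) → ··b··> n0
  n3 = c.(rec X. c.(a.(b.X + (0 + 0)) + a.(c.X + a.0))) + a.0 → ··a··> n4, ··c··> n0
  n4 = 0 → deadlocked
Partition-refinement fixed point:
  B0 = {m0, m4, n0}
  B1 = {m1, n1}
  B2 = {m3, n3}
  B3 = {m5, n4}
  B4 = {m2, n2}
m0 ∈ B0, n0 ∈ B0 → same block

YES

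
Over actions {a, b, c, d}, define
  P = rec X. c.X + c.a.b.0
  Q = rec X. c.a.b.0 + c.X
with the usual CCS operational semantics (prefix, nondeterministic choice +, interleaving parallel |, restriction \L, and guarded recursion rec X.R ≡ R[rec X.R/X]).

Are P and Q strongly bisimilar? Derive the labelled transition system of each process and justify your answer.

YES

Reachable graph of P (4 states):
  m0 = rec X. c.X + c.a.b.0 has moves =c=> m0, =c=> m1
  m1 = a.b.0 has moves =a=> m2
  m2 = b.0 has moves =b=> m3
  m3 = 0 has moves ·
Reachable graph of Q (4 states):
  n0 = rec X. c.a.b.0 + c.X has moves =c=> n0, =c=> n1
  n1 = a.b.0 has moves =a=> n2
  n2 = b.0 has moves =b=> n3
  n3 = 0 has moves ·
Coarsest stable partition (strong bisimilarity classes):
  B0 = {m0, n0}
  B1 = {m1, n1}
  B2 = {m2, n2}
  B3 = {m3, n3}
m0 ∈ B0, n0 ∈ B0 → same block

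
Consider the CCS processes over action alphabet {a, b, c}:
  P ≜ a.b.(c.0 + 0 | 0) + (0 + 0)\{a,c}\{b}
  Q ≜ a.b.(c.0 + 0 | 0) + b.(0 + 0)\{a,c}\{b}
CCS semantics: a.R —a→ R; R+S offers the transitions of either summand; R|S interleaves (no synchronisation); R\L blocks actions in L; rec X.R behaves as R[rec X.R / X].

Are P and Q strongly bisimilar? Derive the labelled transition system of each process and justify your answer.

NO

P's transition system — 4 states:
  u0 = a.b.(c.0 + 0 | 0) + (0 + 0)\{a,c}\{b} | —a→ u1
  u1 = b.(c.0 + 0 | 0) | —b→ u2
  u2 = c.0 + 0 | 0 | —c→ u3
  u3 = 0 | ·
Q's transition system — 5 states:
  v0 = a.b.(c.0 + 0 | 0) + b.(0 + 0)\{a,c}\{b} | —a→ v1, —b→ v2
  v1 = b.(c.0 + 0 | 0) | —b→ v3
  v2 = (0 + 0)\{a,c}\{b} | ·
  v3 = c.0 + 0 | 0 | —c→ v4
  v4 = 0 | ·
Coarsest stable partition (strong bisimilarity classes):
  B0 = {u0}
  B1 = {u1, v1}
  B2 = {u2, v3}
  B3 = {u3, v2, v4}
  B4 = {v0}
u0 ∈ B0, v0 ∈ B4 → different blocks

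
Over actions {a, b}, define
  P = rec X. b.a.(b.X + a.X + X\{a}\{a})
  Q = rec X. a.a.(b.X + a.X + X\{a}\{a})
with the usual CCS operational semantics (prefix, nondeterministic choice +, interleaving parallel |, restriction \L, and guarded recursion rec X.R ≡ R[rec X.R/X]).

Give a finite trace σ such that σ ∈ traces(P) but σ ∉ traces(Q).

b

P's transition system — 4 states:
  m0 = rec X. b.a.(b.X + a.X + X\{a}\{a}) → ··b··> m1
  m1 = a.(b.(rec X. b.a.(b.X + a.X + X\{a}\{a})) + a.(rec X. b.a.(b.X + a.X + X\{a}\{a})) + (rec X. b.a.(b.X + a.X + X\{a}\{a}))\{a}\{a}) → ··a··> m2
  m2 = b.(rec X. b.a.(b.X + a.X + X\{a}\{a})) + a.(rec X. b.a.(b.X + a.X + X\{a}\{a})) + (rec X. b.a.(b.X + a.X + X\{a}\{a}))\{a}\{a} → ··a··> m0, ··b··> m0, ··b··> m3
  m3 = (a.(b.(rec X. b.a.(b.X + a.X + X\{a}\{a})) + a.(rec X. b.a.(b.X + a.X + X\{a}\{a})) + (rec X. b.a.(b.X + a.X + X\{a}\{a}))\{a}\{a}))\{a}\{a} → stopped
Q's transition system — 3 states:
  n0 = rec X. a.a.(b.X + a.X + X\{a}\{a}) → ··a··> n1
  n1 = a.(b.(rec X. a.a.(b.X + a.X + X\{a}\{a})) + a.(rec X. a.a.(b.X + a.X + X\{a}\{a})) + (rec X. a.a.(b.X + a.X + X\{a}\{a}))\{a}\{a}) → ··a··> n2
  n2 = b.(rec X. a.a.(b.X + a.X + X\{a}\{a})) + a.(rec X. a.a.(b.X + a.X + X\{a}\{a})) + (rec X. a.a.(b.X + a.X + X\{a}\{a}))\{a}\{a} → ··a··> n0, ··b··> n0
Run σ = ⟨b⟩ on P: start {m0}
  step 1 (b): {m1}
  — P admits the full trace.
Run σ = ⟨b⟩ on Q: start {n0}
  step 1 (b): ∅  — Q cannot continue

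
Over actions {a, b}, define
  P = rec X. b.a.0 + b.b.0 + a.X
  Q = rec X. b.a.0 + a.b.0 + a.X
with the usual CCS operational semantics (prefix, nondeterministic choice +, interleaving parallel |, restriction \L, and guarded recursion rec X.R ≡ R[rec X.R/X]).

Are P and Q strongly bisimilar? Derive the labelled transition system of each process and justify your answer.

NO

LTS(P): 4 reachable states
  u0 = rec X. b.a.0 + b.b.0 + a.X ⊢ —a→ u0, —b→ u1, —b→ u2
  u1 = a.0 ⊢ —a→ u3
  u2 = b.0 ⊢ —b→ u3
  u3 = 0 ⊢ ∅
LTS(Q): 4 reachable states
  v0 = rec X. b.a.0 + a.b.0 + a.X ⊢ —a→ v0, —a→ v1, —b→ v2
  v1 = b.0 ⊢ —b→ v3
  v2 = a.0 ⊢ —a→ v3
  v3 = 0 ⊢ ∅
Bisimilarity quotient blocks:
  B0 = {u0}
  B1 = {u1, v2}
  B2 = {u3, v3}
  B3 = {u2, v1}
  B4 = {v0}
u0 ∈ B0, v0 ∈ B4 → different blocks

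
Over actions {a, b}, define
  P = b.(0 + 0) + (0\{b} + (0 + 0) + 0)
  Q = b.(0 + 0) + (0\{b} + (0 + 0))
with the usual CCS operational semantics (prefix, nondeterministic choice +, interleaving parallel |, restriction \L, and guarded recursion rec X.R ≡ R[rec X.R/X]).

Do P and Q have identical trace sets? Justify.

LTS(P): 2 reachable states
  m0 = b.(0 + 0) + (0\{b} + (0 + 0) + 0) ⊢ —b→ m1
  m1 = 0 + 0 ⊢ (no moves)
LTS(Q): 2 reachable states
  n0 = b.(0 + 0) + (0\{b} + (0 + 0)) ⊢ —b→ n1
  n1 = 0 + 0 ⊢ (no moves)
Bisimilarity quotient blocks:
  B0 = {m0, n0}
  B1 = {m1, n1}
m0 ∈ B0, n0 ∈ B0 → same block
Bisimilar ⇒ trace-equivalent.

traces(P) = traces(Q)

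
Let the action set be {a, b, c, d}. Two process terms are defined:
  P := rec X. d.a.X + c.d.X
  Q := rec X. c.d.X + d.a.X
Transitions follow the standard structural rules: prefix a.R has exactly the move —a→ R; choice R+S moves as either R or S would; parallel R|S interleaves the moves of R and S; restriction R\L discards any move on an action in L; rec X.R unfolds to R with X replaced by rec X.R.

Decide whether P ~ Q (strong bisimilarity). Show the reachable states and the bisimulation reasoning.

LTS(P): 3 reachable states
  p0 = rec X. d.a.X + c.d.X → =c=> p1, =d=> p2
  p1 = d.(rec X. d.a.X + c.d.X) → =d=> p0
  p2 = a.(rec X. d.a.X + c.d.X) → =a=> p0
LTS(Q): 3 reachable states
  q0 = rec X. c.d.X + d.a.X → =c=> q1, =d=> q2
  q1 = d.(rec X. c.d.X + d.a.X) → =d=> q0
  q2 = a.(rec X. c.d.X + d.a.X) → =a=> q0
Partition-refinement fixed point:
  B0 = {p0, q0}
  B1 = {p1, q1}
  B2 = {p2, q2}
p0 ∈ B0, q0 ∈ B0 → same block

P ~ Q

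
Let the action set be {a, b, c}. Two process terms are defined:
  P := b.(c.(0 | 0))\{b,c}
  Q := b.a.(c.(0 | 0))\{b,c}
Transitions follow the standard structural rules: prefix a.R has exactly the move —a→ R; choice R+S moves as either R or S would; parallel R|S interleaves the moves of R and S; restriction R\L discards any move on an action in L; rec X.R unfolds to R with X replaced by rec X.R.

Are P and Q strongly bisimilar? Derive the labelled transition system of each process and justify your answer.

P's transition system — 2 states:
  s0 = b.(c.(0 | 0))\{b,c} → —b→ s1
  s1 = (c.(0 | 0))\{b,c} → (no moves)
Q's transition system — 3 states:
  t0 = b.a.(c.(0 | 0))\{b,c} → —b→ t1
  t1 = a.(c.(0 | 0))\{b,c} → —a→ t2
  t2 = (c.(0 | 0))\{b,c} → (no moves)
Partition-refinement fixed point:
  B0 = {s0}
  B1 = {s1, t2}
  B2 = {t0}
  B3 = {t1}
s0 ∈ B0, t0 ∈ B2 → different blocks

not bisimilar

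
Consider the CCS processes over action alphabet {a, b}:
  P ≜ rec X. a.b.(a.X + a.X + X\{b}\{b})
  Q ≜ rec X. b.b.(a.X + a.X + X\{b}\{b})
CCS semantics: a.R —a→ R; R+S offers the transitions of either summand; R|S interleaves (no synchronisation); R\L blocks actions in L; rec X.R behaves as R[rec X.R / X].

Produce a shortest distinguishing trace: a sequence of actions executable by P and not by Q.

LTS(P): 4 reachable states
  s0 = rec X. a.b.(a.X + a.X + X\{b}\{b}) → =a=> s1
  s1 = b.(a.(rec X. a.b.(a.X + a.X + X\{b}\{b})) + a.(rec X. a.b.(a.X + a.X + X\{b}\{b})) + (rec X. a.b.(a.X + a.X + X\{b}\{b}))\{b}\{b}) → =b=> s2
  s2 = a.(rec X. a.b.(a.X + a.X + X\{b}\{b})) + a.(rec X. a.b.(a.X + a.X + X\{b}\{b})) + (rec X. a.b.(a.X + a.X + X\{b}\{b}))\{b}\{b} → =a=> s0, =a=> s3
  s3 = (b.(a.(rec X. a.b.(a.X + a.X + X\{b}\{b})) + a.(rec X. a.b.(a.X + a.X + X\{b}\{b})) + (rec X. a.b.(a.X + a.X + X\{b}\{b}))\{b}\{b}))\{b}\{b} → ∅
LTS(Q): 3 reachable states
  t0 = rec X. b.b.(a.X + a.X + X\{b}\{b}) → =b=> t1
  t1 = b.(a.(rec X. b.b.(a.X + a.X + X\{b}\{b})) + a.(rec X. b.b.(a.X + a.X + X\{b}\{b})) + (rec X. b.b.(a.X + a.X + X\{b}\{b}))\{b}\{b}) → =b=> t2
  t2 = a.(rec X. b.b.(a.X + a.X + X\{b}\{b})) + a.(rec X. b.b.(a.X + a.X + X\{b}\{b})) + (rec X. b.b.(a.X + a.X + X\{b}\{b}))\{b}\{b} → =a=> t0
Trace ⟨a⟩ through P, begin at {s0}:
  step 1 (a): {s1}
  P completes σ.
Trace ⟨a⟩ through Q, begin at {t0}:
  step 1 (a): no successor for Q

a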